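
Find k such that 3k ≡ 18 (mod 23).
6

Since gcd(3, 23) = 1 divides 18, a solution exists.
Multiply both sides by the inverse of 3 mod 23:
  3^(-1) mod 23 = 8
  x ≡ 8 × 18 ≡ 144 ≡ 6 (mod 23)
Verification: 3 × 6 = 18 = 0 × 23 + 18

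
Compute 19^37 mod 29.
Using Fermat: 19^{28} ≡ 1 (mod 29). 37 ≡ 9 (mod 28). So 19^{37} ≡ 19^{9} ≡ 11 (mod 29)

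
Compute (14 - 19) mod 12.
7

(14 - 19) = -5
-5 mod 12 = 7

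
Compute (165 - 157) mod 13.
8

(165 - 157) = 8
8 mod 13 = 8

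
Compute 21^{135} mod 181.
162

Using successive squaring:
Binary expansion of 135: 10000111
Powers of 21 mod 181 (each is the square of the previous):
  21^1 ≡ 21 (mod 181)
  21^2 ≡ 21² = 441 ≡ 79 (mod 181)
  21^4 ≡ 79² = 6241 ≡ 87 (mod 181)
  21^8 ≡ 87² = 7569 ≡ 148 (mod 181)
  21^16 ≡ 148² = 21904 ≡ 3 (mod 181)
  21^32 ≡ 3² = 9 ≡ 9 (mod 181)
  21^64 ≡ 9² = 81 ≡ 81 (mod 181)
  21^128 ≡ 81² = 6561 ≡ 45 (mod 181)
135 = 128 + 4 + 2 + 1, so 21^135 = 21^128 × 21^4 × 21^2 × 21^1 ≡ 45 × 87 × 79 × 21 (mod 181)
Multiplying step by step:
  45 × 87 = 3915 ≡ 114 (mod 181)
  114 × 79 = 9006 ≡ 137 (mod 181)
  137 × 21 = 2877 ≡ 162 (mod 181)
Result: 21^135 ≡ 162 (mod 181)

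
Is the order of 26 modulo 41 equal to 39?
No, the actual order is 40, not 39.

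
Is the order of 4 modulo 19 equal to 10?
No, the actual order is 9, not 10.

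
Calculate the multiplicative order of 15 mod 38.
Powers of 15 mod 38: 15^1≡15, 15^2≡35, 15^3≡31, 15^4≡9, 15^5≡21, 15^6≡11, 15^7≡13, 15^8≡5, 15^9≡37, 15^10≡23, 15^11≡3, 15^12≡7, 15^13≡29, 15^14≡17, 15^15≡27, 15^16≡25, 15^17≡33, 15^18≡1. Order = 18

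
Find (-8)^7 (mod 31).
(-8) ≡ 23 (mod 31). 7 = 4 + 2 + 1 (binary 111). Repeated squaring mod 31: 23^1 ≡ 23; 23^2 ≡ 23² = 529 ≡ 2; 23^4 ≡ 2² = 4 ≡ 4. Multiply: (-8)^7 ≡ 23^4 × 23^2 × 23^1 ≡ 4 × 2 × 23 (mod 31): 4 × 2 = 8 ≡ 8; 8 × 23 = 184 ≡ 29. So (-8)^7 ≡ 29 (mod 31).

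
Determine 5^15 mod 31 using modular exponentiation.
Using repeated squaring. 15 = 8 + 4 + 2 + 1 (binary 1111). Repeated squaring mod 31: 5^1 ≡ 5; 5^2 ≡ 5² = 25 ≡ 25; 5^4 ≡ 25² = 625 ≡ 5; 5^8 ≡ 5² = 25 ≡ 25. Multiply: 5^15 = 5^8 × 5^4 × 5^2 × 5^1 ≡ 25 × 5 × 25 × 5 (mod 31): 25 × 5 = 125 ≡ 1; 1 × 25 = 25 ≡ 25; 25 × 5 = 125 ≡ 1. So 5^15 ≡ 1 (mod 31).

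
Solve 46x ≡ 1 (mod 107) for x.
7

Using Extended Euclidean Algorithm:
gcd(46, 107) = 1
Bezout coefficients: 46 × 7 + 107 × -3 = 1
So 46 × 7 ≡ 1 (mod 107)
The inverse is 7 mod 107 = 7
Verification: 46 × 7 = 322 = 3 × 107 + 1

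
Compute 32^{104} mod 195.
16

Using successive squaring:
Binary expansion of 104: 1101000
Powers of 32 mod 195 (each is the square of the previous):
  32^1 ≡ 32 (mod 195)
  32^2 ≡ 32² = 1024 ≡ 49 (mod 195)
  32^4 ≡ 49² = 2401 ≡ 61 (mod 195)
  32^8 ≡ 61² = 3721 ≡ 16 (mod 195)
  32^16 ≡ 16² = 256 ≡ 61 (mod 195)
  32^32 ≡ 61² = 3721 ≡ 16 (mod 195)
  32^64 ≡ 16² = 256 ≡ 61 (mod 195)
104 = 64 + 32 + 8, so 32^104 = 32^64 × 32^32 × 32^8 ≡ 61 × 16 × 16 (mod 195)
Multiplying step by step:
  61 × 16 = 976 ≡ 1 (mod 195)
  1 × 16 = 16 ≡ 16 (mod 195)
Result: 32^104 ≡ 16 (mod 195)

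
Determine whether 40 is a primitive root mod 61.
p - 1 = 60 has prime divisors 2, 3, 5. Check 40^(60/q) mod 61 for each: 40^(60/2) = 40^30 ≡ 60, 40^(60/3) = 40^20 ≡ 47, 40^(60/5) = 40^12 ≡ 1 (mod 61). Since 40^12 ≡ 1 (mod 61), the order of 40 divides 12 (in fact the order is 12) ≠ 60, so it is not a primitive root.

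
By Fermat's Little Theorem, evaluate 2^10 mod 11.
By Fermat's Little Theorem, 2^{10} ≡ 1 (mod 11) since 11 is prime and gcd(2, 11) = 1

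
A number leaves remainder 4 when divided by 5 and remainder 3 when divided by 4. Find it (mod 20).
M = 5 × 4 = 20. M₁ = 4, y₁ ≡ 4 (mod 5). M₂ = 5, y₂ ≡ 1 (mod 4). r = 4×4×4 + 3×5×1 ≡ 19 (mod 20)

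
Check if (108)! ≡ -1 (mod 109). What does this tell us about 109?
(108)! mod 109 = 108. Since this equals -1 (mod 109), Wilson confirms 109 is prime.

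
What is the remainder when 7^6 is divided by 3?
7 ≡ 1 (mod 3). 6 = 4 + 2 (binary 110). Repeated squaring mod 3: 1^1 ≡ 1; 1^2 ≡ 1² = 1 ≡ 1; 1^4 ≡ 1² = 1 ≡ 1. Multiply: 7^6 ≡ 1^4 × 1^2 ≡ 1 × 1 (mod 3): 1 × 1 = 1 ≡ 1. So 7^6 ≡ 1 (mod 3).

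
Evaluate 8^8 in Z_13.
8 = 8 (binary 1000). Repeated squaring mod 13: 8^1 ≡ 8; 8^2 ≡ 8² = 64 ≡ 12; 8^4 ≡ 12² = 144 ≡ 1; 8^8 ≡ 1² = 1 ≡ 1. So 8^8 ≡ 1 (mod 13).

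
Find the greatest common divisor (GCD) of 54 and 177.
3

Using the Euclidean algorithm:
54 = 0 × 177 + 54
177 = 3 × 54 + 15
54 = 3 × 15 + 9
15 = 1 × 9 + 6
9 = 1 × 6 + 3
6 = 2 × 3 + 0

GCD(54, 177) = 3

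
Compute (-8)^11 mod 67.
Using repeated squaring. (-8) ≡ 59 (mod 67). 11 = 8 + 2 + 1 (binary 1011). Repeated squaring mod 67: 59^1 ≡ 59; 59^2 ≡ 59² = 3481 ≡ 64; 59^4 ≡ 64² = 4096 ≡ 9; 59^8 ≡ 9² = 81 ≡ 14. Multiply: (-8)^11 ≡ 59^8 × 59^2 × 59^1 ≡ 14 × 64 × 59 (mod 67): 14 × 64 = 896 ≡ 25; 25 × 59 = 1475 ≡ 1. So (-8)^11 ≡ 1 (mod 67).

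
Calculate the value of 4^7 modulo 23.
7 = 4 + 2 + 1 (binary 111). Repeated squaring mod 23: 4^1 ≡ 4; 4^2 ≡ 4² = 16 ≡ 16; 4^4 ≡ 16² = 256 ≡ 3. Multiply: 4^7 = 4^4 × 4^2 × 4^1 ≡ 3 × 16 × 4 (mod 23): 3 × 16 = 48 ≡ 2; 2 × 4 = 8 ≡ 8. So 4^7 ≡ 8 (mod 23).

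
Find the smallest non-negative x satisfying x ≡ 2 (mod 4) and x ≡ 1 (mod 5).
M = 4 × 5 = 20. M₁ = 5, y₁ ≡ 1 (mod 4). M₂ = 4, y₂ ≡ 4 (mod 5). x = 2×5×1 + 1×4×4 ≡ 6 (mod 20)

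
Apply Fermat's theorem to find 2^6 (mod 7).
By Fermat's Little Theorem, 2^{6} ≡ 1 (mod 7) since 7 is prime and gcd(2, 7) = 1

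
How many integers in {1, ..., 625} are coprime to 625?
500

Prime factorization: 625 = 5^4
Using the formula φ(n) = n × Π(1 - 1/p) for each prime factor p:
φ(625) = 625 × (1 - 1/5)
φ(625) = 500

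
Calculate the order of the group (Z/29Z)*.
28

Prime factorization: 29 = 29
Using the formula φ(n) = n × Π(1 - 1/p) for each prime factor p:
φ(29) = 29 × (1 - 1/29)
φ(29) = 28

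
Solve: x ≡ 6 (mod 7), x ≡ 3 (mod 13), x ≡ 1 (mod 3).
M = 7 × 13 × 3 = 273. M₁ = 39, y₁ ≡ 2 (mod 7). M₂ = 21, y₂ ≡ 5 (mod 13). M₃ = 91, y₃ ≡ 1 (mod 3). x = 6×39×2 + 3×21×5 + 1×91×1 ≡ 55 (mod 273)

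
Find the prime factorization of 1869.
3 × 7 × 89

Divide by primes starting from smallest:
1869 ÷ 3 = 623
623 ÷ 7 = 89
89 ÷ 89 = 1

1869 = 3 × 7 × 89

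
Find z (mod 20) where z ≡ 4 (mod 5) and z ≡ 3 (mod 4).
M = 5 × 4 = 20. M₁ = 4, y₁ ≡ 4 (mod 5). M₂ = 5, y₂ ≡ 1 (mod 4). z = 4×4×4 + 3×5×1 ≡ 19 (mod 20)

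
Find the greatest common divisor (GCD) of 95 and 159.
1

Using the Euclidean algorithm:
95 = 0 × 159 + 95
159 = 1 × 95 + 64
95 = 1 × 64 + 31
64 = 2 × 31 + 2
31 = 15 × 2 + 1
2 = 2 × 1 + 0

GCD(95, 159) = 1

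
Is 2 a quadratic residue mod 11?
By Euler's criterion: 2^{5} ≡ 10 (mod 11). Since this equals -1 (≡ 10), 2 is not a QR.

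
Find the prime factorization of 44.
2^2 × 11

Divide by primes starting from smallest:
44 ÷ 2 = 22
22 ÷ 2 = 11
11 ÷ 11 = 1

44 = 2^2 × 11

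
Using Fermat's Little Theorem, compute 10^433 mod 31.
By Fermat: 10^{30} ≡ 1 (mod 31). 433 ≡ 13 (mod 30). So 10^{433} ≡ 10^{13} ≡ 9 (mod 31)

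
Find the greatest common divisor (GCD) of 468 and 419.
1

Using the Euclidean algorithm:
468 = 1 × 419 + 49
419 = 8 × 49 + 27
49 = 1 × 27 + 22
27 = 1 × 22 + 5
22 = 4 × 5 + 2
5 = 2 × 2 + 1
2 = 2 × 1 + 0

GCD(468, 419) = 1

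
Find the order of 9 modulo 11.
Powers of 9 mod 11: 9^1≡9, 9^2≡4, 9^3≡3, 9^4≡5, 9^5≡1. Order = 5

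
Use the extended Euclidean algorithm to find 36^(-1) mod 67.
Extended GCD: 36(-13) + 67(7) = 1. So 36^(-1) ≡ 54 ≡ 54 (mod 67). Verify: 36 × 54 = 1944 ≡ 1 (mod 67)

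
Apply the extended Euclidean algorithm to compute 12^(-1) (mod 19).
Extended GCD: 12(8) + 19(-5) = 1. So 12^(-1) ≡ 8 ≡ 8 (mod 19). Verify: 12 × 8 = 96 ≡ 1 (mod 19)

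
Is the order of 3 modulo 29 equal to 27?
No, the actual order is 28, not 27.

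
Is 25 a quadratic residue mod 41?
By Euler's criterion: 25^{20} ≡ 1 (mod 41). Since this equals 1, 25 is a QR.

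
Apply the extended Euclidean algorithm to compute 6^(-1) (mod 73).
Extended GCD: 6(-12) + 73(1) = 1. So 6^(-1) ≡ 61 ≡ 61 (mod 73). Verify: 6 × 61 = 366 ≡ 1 (mod 73)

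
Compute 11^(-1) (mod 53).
11^(-1) ≡ 29 (mod 53). Verification: 11 × 29 = 319 ≡ 1 (mod 53)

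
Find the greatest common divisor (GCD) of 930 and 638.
2

Using the Euclidean algorithm:
930 = 1 × 638 + 292
638 = 2 × 292 + 54
292 = 5 × 54 + 22
54 = 2 × 22 + 10
22 = 2 × 10 + 2
10 = 5 × 2 + 0

GCD(930, 638) = 2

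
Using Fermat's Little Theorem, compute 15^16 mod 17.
By Fermat's Little Theorem, 15^{16} ≡ 1 (mod 17) since 17 is prime and gcd(15, 17) = 1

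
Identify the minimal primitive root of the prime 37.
p - 1 = 36 has prime divisors 2, 3. h is a primitive root mod 37 iff h^(36/q) ≢ 1 (mod 37) for each such q.
h = 2: 2^18 ≡ 36, 2^12 ≡ 26 (mod 37); none is 1, so 2 has order 36 and is a primitive root.
The smallest primitive root mod 37 is g = 2.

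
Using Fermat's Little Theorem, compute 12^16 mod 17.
By Fermat's Little Theorem, 12^{16} ≡ 1 (mod 17) since 17 is prime and gcd(12, 17) = 1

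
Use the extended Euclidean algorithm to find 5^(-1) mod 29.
Extended GCD: 5(6) + 29(-1) = 1. So 5^(-1) ≡ 6 ≡ 6 (mod 29). Verify: 5 × 6 = 30 ≡ 1 (mod 29)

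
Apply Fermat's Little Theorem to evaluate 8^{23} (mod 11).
6

By Fermat's Little Theorem, a^(p-1) ≡ 1 (mod p) for prime p and gcd(a, p) = 1
Here p = 11, so 8^10 ≡ 1 (mod 11)
We can reduce the exponent: 23 mod 10 = 3
So 8^23 ≡ 8^3 (mod 11)
Computing: 8^3 mod 11 = 6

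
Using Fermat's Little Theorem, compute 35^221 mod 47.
By Fermat: 35^{46} ≡ 1 (mod 47). 221 = 4×46 + 37. So 35^{221} ≡ 35^{37} ≡ 22 (mod 47)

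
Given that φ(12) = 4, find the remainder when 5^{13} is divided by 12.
By Euler: 5^{4} ≡ 1 (mod 12) since gcd(5, 12) = 1. 13 = 3×4 + 1. So 5^{13} ≡ 5^{1} ≡ 5 (mod 12)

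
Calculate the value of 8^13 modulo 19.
Using repeated squaring. 13 = 8 + 4 + 1 (binary 1101). Repeated squaring mod 19: 8^1 ≡ 8; 8^2 ≡ 8² = 64 ≡ 7; 8^4 ≡ 7² = 49 ≡ 11; 8^8 ≡ 11² = 121 ≡ 7. Multiply: 8^13 = 8^8 × 8^4 × 8^1 ≡ 7 × 11 × 8 (mod 19): 7 × 11 = 77 ≡ 1; 1 × 8 = 8 ≡ 8. So 8^13 ≡ 8 (mod 19).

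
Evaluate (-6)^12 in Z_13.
Using Fermat: (-6)^{12} ≡ 1 (mod 13). 12 ≡ 0 (mod 12). So (-6)^{12} ≡ (-6)^{0} ≡ 1 (mod 13)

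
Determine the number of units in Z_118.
58

Prime factorization: 118 = 2 × 59
Using the formula φ(n) = n × Π(1 - 1/p) for each prime factor p:
φ(118) = 118 × (1 - 1/2) × (1 - 1/59)
φ(118) = 58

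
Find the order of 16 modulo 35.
Powers of 16 mod 35: 16^1≡16, 16^2≡11, 16^3≡1. Order = 3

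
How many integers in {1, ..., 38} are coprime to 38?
18

Prime factorization: 38 = 2 × 19
Using the formula φ(n) = n × Π(1 - 1/p) for each prime factor p:
φ(38) = 38 × (1 - 1/2) × (1 - 1/19)
φ(38) = 18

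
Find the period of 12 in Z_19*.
Powers of 12 mod 19: 12^1≡12, 12^2≡11, 12^3≡18, 12^4≡7, 12^5≡8, 12^6≡1. Order = 6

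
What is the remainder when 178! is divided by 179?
By Wilson's theorem, (178)! ≡ -1 ≡ 178 (mod 179)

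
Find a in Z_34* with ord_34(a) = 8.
9 has order 8 mod 34 since 9^{8} ≡ 1 (mod 34) and no smaller power works.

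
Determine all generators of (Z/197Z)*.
Primitive roots mod 197: {2, 3, 5, 8, 11, 12, 13, 17, 18, 21, 27, 30, 31, 32, 35, 38, 44, 45, 46, 48, 50, 52, 56, 57, 58, 66, 67, 71, 72, 73, 74, 75, 78, 79, 80, 82, 86, 89, 91, 94, 95, 98, 99, 102, 103, 106, 108, 111, 115, 117, 118, 119, 122, 123, 124, 125, 126, 130, 131, 139, 140, 141, 145, 147, 149, 151, 152, 153, 159, 162, 165, 166, 167, 170, 176, 179, 180, 184, 185, 186, 189, 192, 194, 195}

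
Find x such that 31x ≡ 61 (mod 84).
67

Since gcd(31, 84) = 1 divides 61, a solution exists.
Multiply both sides by the inverse of 31 mod 84:
  31^(-1) mod 84 = 19
  x ≡ 19 × 61 ≡ 1159 ≡ 67 (mod 84)
Verification: 31 × 67 = 2077 = 24 × 84 + 61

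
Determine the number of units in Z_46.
22

Prime factorization: 46 = 2 × 23
Using the formula φ(n) = n × Π(1 - 1/p) for each prime factor p:
φ(46) = 46 × (1 - 1/2) × (1 - 1/23)
φ(46) = 22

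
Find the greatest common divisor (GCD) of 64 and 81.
1

Using the Euclidean algorithm:
64 = 0 × 81 + 64
81 = 1 × 64 + 17
64 = 3 × 17 + 13
17 = 1 × 13 + 4
13 = 3 × 4 + 1
4 = 4 × 1 + 0

GCD(64, 81) = 1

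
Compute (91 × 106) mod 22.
10

(91 × 106) = 9646
9646 mod 22 = 10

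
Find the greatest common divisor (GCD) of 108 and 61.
1

Using the Euclidean algorithm:
108 = 1 × 61 + 47
61 = 1 × 47 + 14
47 = 3 × 14 + 5
14 = 2 × 5 + 4
5 = 1 × 4 + 1
4 = 4 × 1 + 0

GCD(108, 61) = 1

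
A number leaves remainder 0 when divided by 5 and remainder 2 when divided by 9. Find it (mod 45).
M = 5 × 9 = 45. M₁ = 9, y₁ ≡ 4 (mod 5). M₂ = 5, y₂ ≡ 2 (mod 9). r = 0×9×4 + 2×5×2 ≡ 20 (mod 45)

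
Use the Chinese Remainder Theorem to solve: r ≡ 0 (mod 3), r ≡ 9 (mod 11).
M = 3 × 11 = 33. M₁ = 11, y₁ ≡ 2 (mod 3). M₂ = 3, y₂ ≡ 4 (mod 11). r = 0×11×2 + 9×3×4 ≡ 9 (mod 33)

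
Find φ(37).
36

Prime factorization: 37 = 37
Using the formula φ(n) = n × Π(1 - 1/p) for each prime factor p:
φ(37) = 37 × (1 - 1/37)
φ(37) = 36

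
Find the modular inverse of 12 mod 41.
12^(-1) ≡ 24 (mod 41). Verification: 12 × 24 = 288 ≡ 1 (mod 41)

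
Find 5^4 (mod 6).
4 = 4 (binary 100). Repeated squaring mod 6: 5^1 ≡ 5; 5^2 ≡ 5² = 25 ≡ 1; 5^4 ≡ 1² = 1 ≡ 1. So 5^4 ≡ 1 (mod 6).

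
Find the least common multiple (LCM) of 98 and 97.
9506

First find GCD(98, 97) using the Euclidean algorithm:
98 = 1 × 97 + 1
97 = 97 × 1 + 0
GCD(98, 97) = 1

LCM formula: LCM(a, b) = (a × b) / GCD(a, b)
LCM(98, 97) = (98 × 97) / 1
LCM(98, 97) = 9506 / 1
LCM(98, 97) = 9506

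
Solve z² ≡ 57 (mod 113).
The square roots of 57 mod 113 are 82 and 31. Verify: 82² = 6724 ≡ 57 (mod 113)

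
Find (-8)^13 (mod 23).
Using repeated squaring. (-8) ≡ 15 (mod 23). 13 = 8 + 4 + 1 (binary 1101). Repeated squaring mod 23: 15^1 ≡ 15; 15^2 ≡ 15² = 225 ≡ 18; 15^4 ≡ 18² = 324 ≡ 2; 15^8 ≡ 2² = 4 ≡ 4. Multiply: (-8)^13 ≡ 15^8 × 15^4 × 15^1 ≡ 4 × 2 × 15 (mod 23): 4 × 2 = 8 ≡ 8; 8 × 15 = 120 ≡ 5. So (-8)^13 ≡ 5 (mod 23).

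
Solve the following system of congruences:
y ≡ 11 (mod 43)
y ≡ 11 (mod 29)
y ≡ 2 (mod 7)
6246

Using the Chinese Remainder Theorem:
M = product of moduli = 8729
For equation 1: M_1 = 203, 203 ≡ 31 (mod 43), inverse of 203 mod 43 is 25 (check: 31 × 25 = 775 ≡ 1 (mod 43))
For equation 2: M_2 = 301, 301 ≡ 11 (mod 29), inverse of 301 mod 29 is 8 (check: 11 × 8 = 88 ≡ 1 (mod 29))
For equation 3: M_3 = 1247, 1247 ≡ 1 (mod 7), inverse of 1247 mod 7 is 1 (check: 1 × 1 = 1 ≡ 1 (mod 7))
Combine: y ≡ Σ r_i×M_i×(M_i⁻¹ mod m_i) = 11×203×25 + 11×301×8 + 2×1247×1 = 55825 + 26488 + 2494 = 84807
84807 mod 8729 = 6246
y ≡ 6246 (mod 8729)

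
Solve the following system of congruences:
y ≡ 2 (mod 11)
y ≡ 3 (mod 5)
13

Using the Chinese Remainder Theorem:
M = product of moduli = 55
For equation 1: M_1 = 5, 5 ≡ 5 (mod 11), inverse of 5 mod 11 is 9 (check: 5 × 9 = 45 ≡ 1 (mod 11))
For equation 2: M_2 = 11, 11 ≡ 1 (mod 5), inverse of 11 mod 5 is 1 (check: 1 × 1 = 1 ≡ 1 (mod 5))
Combine: y ≡ Σ r_i×M_i×(M_i⁻¹ mod m_i) = 2×5×9 + 3×11×1 = 90 + 33 = 123
123 mod 55 = 13
y ≡ 13 (mod 55)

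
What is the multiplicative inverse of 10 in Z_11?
10^(-1) ≡ 10 (mod 11). Verification: 10 × 10 = 100 ≡ 1 (mod 11)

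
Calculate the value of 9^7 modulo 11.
7 = 4 + 2 + 1 (binary 111). Repeated squaring mod 11: 9^1 ≡ 9; 9^2 ≡ 9² = 81 ≡ 4; 9^4 ≡ 4² = 16 ≡ 5. Multiply: 9^7 = 9^4 × 9^2 × 9^1 ≡ 5 × 4 × 9 (mod 11): 5 × 4 = 20 ≡ 9; 9 × 9 = 81 ≡ 4. So 9^7 ≡ 4 (mod 11).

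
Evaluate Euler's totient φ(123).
80

Prime factorization: 123 = 3 × 41
Using the formula φ(n) = n × Π(1 - 1/p) for each prime factor p:
φ(123) = 123 × (1 - 1/3) × (1 - 1/41)
φ(123) = 80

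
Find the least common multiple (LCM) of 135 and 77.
10395

First find GCD(135, 77) using the Euclidean algorithm:
135 = 1 × 77 + 58
77 = 1 × 58 + 19
58 = 3 × 19 + 1
19 = 19 × 1 + 0
GCD(135, 77) = 1

LCM formula: LCM(a, b) = (a × b) / GCD(a, b)
LCM(135, 77) = (135 × 77) / 1
LCM(135, 77) = 10395 / 1
LCM(135, 77) = 10395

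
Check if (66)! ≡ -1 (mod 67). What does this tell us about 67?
(66)! mod 67 = 66. Since this equals -1 (mod 67), Wilson confirms 67 is prime.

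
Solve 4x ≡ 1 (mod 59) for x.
15

Using Extended Euclidean Algorithm:
gcd(4, 59) = 1
Bezout coefficients: 4 × 15 + 59 × -1 = 1
So 4 × 15 ≡ 1 (mod 59)
The inverse is 15 mod 59 = 15
Verification: 4 × 15 = 60 = 1 × 59 + 1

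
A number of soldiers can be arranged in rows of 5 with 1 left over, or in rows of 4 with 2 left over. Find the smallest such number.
M = 5 × 4 = 20. M₁ = 4, y₁ ≡ 4 (mod 5). M₂ = 5, y₂ ≡ 1 (mod 4). y = 1×4×4 + 2×5×1 ≡ 6 (mod 20). The smallest positive such number is 6.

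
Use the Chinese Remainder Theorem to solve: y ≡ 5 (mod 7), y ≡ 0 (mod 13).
M = 7 × 13 = 91. M₁ = 13, y₁ ≡ 6 (mod 7). M₂ = 7, y₂ ≡ 2 (mod 13). y = 5×13×6 + 0×7×2 ≡ 26 (mod 91)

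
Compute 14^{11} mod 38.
32

Using successive squaring:
Binary expansion of 11: 1011
Powers of 14 mod 38 (each is the square of the previous):
  14^1 ≡ 14 (mod 38)
  14^2 ≡ 14² = 196 ≡ 6 (mod 38)
  14^4 ≡ 6² = 36 ≡ 36 (mod 38)
  14^8 ≡ 36² = 1296 ≡ 4 (mod 38)
11 = 8 + 2 + 1, so 14^11 = 14^8 × 14^2 × 14^1 ≡ 4 × 6 × 14 (mod 38)
Multiplying step by step:
  4 × 6 = 24 ≡ 24 (mod 38)
  24 × 14 = 336 ≡ 32 (mod 38)
Result: 14^11 ≡ 32 (mod 38)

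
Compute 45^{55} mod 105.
45

Using successive squaring:
Binary expansion of 55: 110111
Powers of 45 mod 105 (each is the square of the previous):
  45^1 ≡ 45 (mod 105)
  45^2 ≡ 45² = 2025 ≡ 30 (mod 105)
  45^4 ≡ 30² = 900 ≡ 60 (mod 105)
  45^8 ≡ 60² = 3600 ≡ 30 (mod 105)
  45^16 ≡ 30² = 900 ≡ 60 (mod 105)
  45^32 ≡ 60² = 3600 ≡ 30 (mod 105)
55 = 32 + 16 + 4 + 2 + 1, so 45^55 = 45^32 × 45^16 × 45^4 × 45^2 × 45^1 ≡ 30 × 60 × 60 × 30 × 45 (mod 105)
Multiplying step by step:
  30 × 60 = 1800 ≡ 15 (mod 105)
  15 × 60 = 900 ≡ 60 (mod 105)
  60 × 30 = 1800 ≡ 15 (mod 105)
  15 × 45 = 675 ≡ 45 (mod 105)
Result: 45^55 ≡ 45 (mod 105)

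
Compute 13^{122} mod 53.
28

Using successive squaring:
Binary expansion of 122: 1111010
Powers of 13 mod 53 (each is the square of the previous):
  13^1 ≡ 13 (mod 53)
  13^2 ≡ 13² = 169 ≡ 10 (mod 53)
  13^4 ≡ 10² = 100 ≡ 47 (mod 53)
  13^8 ≡ 47² = 2209 ≡ 36 (mod 53)
  13^16 ≡ 36² = 1296 ≡ 24 (mod 53)
  13^32 ≡ 24² = 576 ≡ 46 (mod 53)
  13^64 ≡ 46² = 2116 ≡ 49 (mod 53)
122 = 64 + 32 + 16 + 8 + 2, so 13^122 = 13^64 × 13^32 × 13^16 × 13^8 × 13^2 ≡ 49 × 46 × 24 × 36 × 10 (mod 53)
Multiplying step by step:
  49 × 46 = 2254 ≡ 28 (mod 53)
  28 × 24 = 672 ≡ 36 (mod 53)
  36 × 36 = 1296 ≡ 24 (mod 53)
  24 × 10 = 240 ≡ 28 (mod 53)
Result: 13^122 ≡ 28 (mod 53)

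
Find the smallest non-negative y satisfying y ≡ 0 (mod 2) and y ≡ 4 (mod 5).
M = 2 × 5 = 10. M₁ = 5, y₁ ≡ 1 (mod 2). M₂ = 2, y₂ ≡ 3 (mod 5). y = 0×5×1 + 4×2×3 ≡ 4 (mod 10)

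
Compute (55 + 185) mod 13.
6

(55 + 185) = 240
240 mod 13 = 6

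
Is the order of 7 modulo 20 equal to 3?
No, the actual order is 4, not 3.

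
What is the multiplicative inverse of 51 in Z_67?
51^(-1) ≡ 46 (mod 67). Verification: 51 × 46 = 2346 ≡ 1 (mod 67)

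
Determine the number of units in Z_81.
54

Prime factorization: 81 = 3^4
Using the formula φ(n) = n × Π(1 - 1/p) for each prime factor p:
φ(81) = 81 × (1 - 1/3)
φ(81) = 54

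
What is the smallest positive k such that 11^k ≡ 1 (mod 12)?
Powers of 11 mod 12: 11^1≡11, 11^2≡1. Order = 2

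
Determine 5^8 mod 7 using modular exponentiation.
8 = 8 (binary 1000). Repeated squaring mod 7: 5^1 ≡ 5; 5^2 ≡ 5² = 25 ≡ 4; 5^4 ≡ 4² = 16 ≡ 2; 5^8 ≡ 2² = 4 ≡ 4. So 5^8 ≡ 4 (mod 7).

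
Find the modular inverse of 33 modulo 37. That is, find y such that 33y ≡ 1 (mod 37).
9

Using Extended Euclidean Algorithm:
gcd(33, 37) = 1
Bezout coefficients: 33 × 9 + 37 × -8 = 1
So 33 × 9 ≡ 1 (mod 37)
The inverse is 9 mod 37 = 9
Verification: 33 × 9 = 297 = 8 × 37 + 1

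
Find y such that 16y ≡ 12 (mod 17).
5

Since gcd(16, 17) = 1 divides 12, a solution exists.
Multiply both sides by the inverse of 16 mod 17:
  16^(-1) mod 17 = 16
  x ≡ 16 × 12 ≡ 192 ≡ 5 (mod 17)
Verification: 16 × 5 = 80 = 4 × 17 + 12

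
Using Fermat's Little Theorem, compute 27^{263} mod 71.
58

By Fermat's Little Theorem, a^(p-1) ≡ 1 (mod p) for prime p and gcd(a, p) = 1
Here p = 71, so 27^70 ≡ 1 (mod 71)
We can reduce the exponent: 263 mod 70 = 53
So 27^263 ≡ 27^53 (mod 71)
Computing: 27^53 mod 71 = 58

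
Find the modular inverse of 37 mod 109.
37^(-1) ≡ 56 (mod 109). Verification: 37 × 56 = 2072 ≡ 1 (mod 109)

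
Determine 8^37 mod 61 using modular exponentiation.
Using repeated squaring. 37 = 32 + 4 + 1 (binary 100101). Repeated squaring mod 61: 8^1 ≡ 8; 8^2 ≡ 8² = 64 ≡ 3; 8^4 ≡ 3² = 9 ≡ 9; 8^8 ≡ 9² = 81 ≡ 20; 8^16 ≡ 20² = 400 ≡ 34; 8^32 ≡ 34² = 1156 ≡ 58. Multiply: 8^37 = 8^32 × 8^4 × 8^1 ≡ 58 × 9 × 8 (mod 61): 58 × 9 = 522 ≡ 34; 34 × 8 = 272 ≡ 28. So 8^37 ≡ 28 (mod 61).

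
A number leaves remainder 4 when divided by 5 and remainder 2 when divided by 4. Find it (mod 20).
M = 5 × 4 = 20. M₁ = 4, y₁ ≡ 4 (mod 5). M₂ = 5, y₂ ≡ 1 (mod 4). r = 4×4×4 + 2×5×1 ≡ 14 (mod 20)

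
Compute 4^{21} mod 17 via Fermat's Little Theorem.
4

By Fermat's Little Theorem, a^(p-1) ≡ 1 (mod p) for prime p and gcd(a, p) = 1
Here p = 17, so 4^16 ≡ 1 (mod 17)
We can reduce the exponent: 21 mod 16 = 5
So 4^21 ≡ 4^5 (mod 17)
Computing: 4^5 mod 17 = 4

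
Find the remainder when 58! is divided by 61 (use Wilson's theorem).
(60)! = (58)! × (59) × (60) ≡ -1 (mod 61). So (58)! ≡ -1 × [(60)(59)]^(-1) ≡ 30 (mod 61)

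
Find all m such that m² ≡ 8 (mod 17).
The square roots of 8 mod 17 are 12 and 5. Verify: 12² = 144 ≡ 8 (mod 17)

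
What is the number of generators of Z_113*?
Number of primitive roots mod 113 = φ(112) = 48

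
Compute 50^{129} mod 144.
80

Using successive squaring:
Binary expansion of 129: 10000001
Powers of 50 mod 144 (each is the square of the previous):
  50^1 ≡ 50 (mod 144)
  50^2 ≡ 50² = 2500 ≡ 52 (mod 144)
  50^4 ≡ 52² = 2704 ≡ 112 (mod 144)
  50^8 ≡ 112² = 12544 ≡ 16 (mod 144)
  50^16 ≡ 16² = 256 ≡ 112 (mod 144)
  50^32 ≡ 112² = 12544 ≡ 16 (mod 144)
  50^64 ≡ 16² = 256 ≡ 112 (mod 144)
  50^128 ≡ 112² = 12544 ≡ 16 (mod 144)
129 = 128 + 1, so 50^129 = 50^128 × 50^1 ≡ 16 × 50 (mod 144)
Multiplying step by step:
  16 × 50 = 800 ≡ 80 (mod 144)
Result: 50^129 ≡ 80 (mod 144)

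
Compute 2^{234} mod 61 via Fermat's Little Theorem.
41

By Fermat's Little Theorem, a^(p-1) ≡ 1 (mod p) for prime p and gcd(a, p) = 1
Here p = 61, so 2^60 ≡ 1 (mod 61)
We can reduce the exponent: 234 mod 60 = 54
So 2^234 ≡ 2^54 (mod 61)
Computing: 2^54 mod 61 = 41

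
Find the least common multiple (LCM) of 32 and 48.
96

First find GCD(32, 48) using the Euclidean algorithm:
32 = 0 × 48 + 32
48 = 1 × 32 + 16
32 = 2 × 16 + 0
GCD(32, 48) = 16

LCM formula: LCM(a, b) = (a × b) / GCD(a, b)
LCM(32, 48) = (32 × 48) / 16
LCM(32, 48) = 1536 / 16
LCM(32, 48) = 96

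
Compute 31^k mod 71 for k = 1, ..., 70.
g^1, g^2, ..., g^{70} mod 71: {31, 38, 42, 24, 34, 60, 14, 8, 35, 20, 52, 50, 59, 54, 41, 64, 67, 18, 61, 45, 46, 6, 44, 15, 39, 2, 62, 5, 13, 48, 68, 49, 28, 16, 70, 40, 33, 29, 47, 37, 11, 57, 63, 36, 51, 19, 21, 12, 17, 30, 7, 4, 53, 10, 26, 25, 65, 27, 56, 32, 69, 9, 66, 58, 23, 3, 22, 43, 55, 1}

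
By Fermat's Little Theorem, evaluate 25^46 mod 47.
By Fermat's Little Theorem, 25^{46} ≡ 1 (mod 47) since 47 is prime and gcd(25, 47) = 1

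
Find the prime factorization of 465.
3 × 5 × 31

Divide by primes starting from smallest:
465 ÷ 3 = 155
155 ÷ 5 = 31
31 ÷ 31 = 1

465 = 3 × 5 × 31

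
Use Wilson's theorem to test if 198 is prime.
(197)! mod 198 = 0. Since 0 ≢ -1 (mod 198), 198 is not prime.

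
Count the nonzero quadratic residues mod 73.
For prime 73, there are (p-1)/2 = (73-1)/2 = 36 quadratic residues (excluding 0).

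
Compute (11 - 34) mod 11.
10

(11 - 34) = -23
-23 mod 11 = 10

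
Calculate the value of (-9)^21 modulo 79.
Using repeated squaring. (-9) ≡ 70 (mod 79). 21 = 16 + 4 + 1 (binary 10101). Repeated squaring mod 79: 70^1 ≡ 70; 70^2 ≡ 70² = 4900 ≡ 2; 70^4 ≡ 2² = 4 ≡ 4; 70^8 ≡ 4² = 16 ≡ 16; 70^16 ≡ 16² = 256 ≡ 19. Multiply: (-9)^21 ≡ 70^16 × 70^4 × 70^1 ≡ 19 × 4 × 70 (mod 79): 19 × 4 = 76 ≡ 76; 76 × 70 = 5320 ≡ 27. So (-9)^21 ≡ 27 (mod 79).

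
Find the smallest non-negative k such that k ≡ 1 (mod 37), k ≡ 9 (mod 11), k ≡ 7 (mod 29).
7808

Using the Chinese Remainder Theorem:
M = product of moduli = 11803
For equation 1: M_1 = 319, 319 ≡ 23 (mod 37), inverse of 319 mod 37 is 29 (check: 23 × 29 = 667 ≡ 1 (mod 37))
For equation 2: M_2 = 1073, 1073 ≡ 6 (mod 11), inverse of 1073 mod 11 is 2 (check: 6 × 2 = 12 ≡ 1 (mod 11))
For equation 3: M_3 = 407, 407 ≡ 1 (mod 29), inverse of 407 mod 29 is 1 (check: 1 × 1 = 1 ≡ 1 (mod 29))
Combine: k ≡ Σ r_i×M_i×(M_i⁻¹ mod m_i) = 1×319×29 + 9×1073×2 + 7×407×1 = 9251 + 19314 + 2849 = 31414
31414 mod 11803 = 7808
k ≡ 7808 (mod 11803)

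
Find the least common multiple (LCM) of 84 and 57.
1596

First find GCD(84, 57) using the Euclidean algorithm:
84 = 1 × 57 + 27
57 = 2 × 27 + 3
27 = 9 × 3 + 0
GCD(84, 57) = 3

LCM formula: LCM(a, b) = (a × b) / GCD(a, b)
LCM(84, 57) = (84 × 57) / 3
LCM(84, 57) = 4788 / 3
LCM(84, 57) = 1596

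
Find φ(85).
64

Prime factorization: 85 = 5 × 17
Using the formula φ(n) = n × Π(1 - 1/p) for each prime factor p:
φ(85) = 85 × (1 - 1/5) × (1 - 1/17)
φ(85) = 64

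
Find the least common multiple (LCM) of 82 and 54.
2214

First find GCD(82, 54) using the Euclidean algorithm:
82 = 1 × 54 + 28
54 = 1 × 28 + 26
28 = 1 × 26 + 2
26 = 13 × 2 + 0
GCD(82, 54) = 2

LCM formula: LCM(a, b) = (a × b) / GCD(a, b)
LCM(82, 54) = (82 × 54) / 2
LCM(82, 54) = 4428 / 2
LCM(82, 54) = 2214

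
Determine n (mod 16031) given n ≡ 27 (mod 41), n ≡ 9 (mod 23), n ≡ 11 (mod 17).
929

Using the Chinese Remainder Theorem:
M = product of moduli = 16031
For equation 1: M_1 = 391, 391 ≡ 22 (mod 41), inverse of 391 mod 41 is 28 (check: 22 × 28 = 616 ≡ 1 (mod 41))
For equation 2: M_2 = 697, 697 ≡ 7 (mod 23), inverse of 697 mod 23 is 10 (check: 7 × 10 = 70 ≡ 1 (mod 23))
For equation 3: M_3 = 943, 943 ≡ 8 (mod 17), inverse of 943 mod 17 is 15 (check: 8 × 15 = 120 ≡ 1 (mod 17))
Combine: n ≡ Σ r_i×M_i×(M_i⁻¹ mod m_i) = 27×391×28 + 9×697×10 + 11×943×15 = 295596 + 62730 + 155595 = 513921
513921 mod 16031 = 929
n ≡ 929 (mod 16031)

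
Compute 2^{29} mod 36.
32

Using successive squaring:
Binary expansion of 29: 11101
Powers of 2 mod 36 (each is the square of the previous):
  2^1 ≡ 2 (mod 36)
  2^2 ≡ 2² = 4 ≡ 4 (mod 36)
  2^4 ≡ 4² = 16 ≡ 16 (mod 36)
  2^8 ≡ 16² = 256 ≡ 4 (mod 36)
  2^16 ≡ 4² = 16 ≡ 16 (mod 36)
29 = 16 + 8 + 4 + 1, so 2^29 = 2^16 × 2^8 × 2^4 × 2^1 ≡ 16 × 4 × 16 × 2 (mod 36)
Multiplying step by step:
  16 × 4 = 64 ≡ 28 (mod 36)
  28 × 16 = 448 ≡ 16 (mod 36)
  16 × 2 = 32 ≡ 32 (mod 36)
Result: 2^29 ≡ 32 (mod 36)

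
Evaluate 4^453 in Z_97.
Using Fermat: 4^{96} ≡ 1 (mod 97). 453 ≡ 69 (mod 96). So 4^{453} ≡ 4^{69} ≡ 47 (mod 97)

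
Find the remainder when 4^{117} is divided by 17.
By Fermat: 4^{16} ≡ 1 (mod 17). 117 = 7×16 + 5. So 4^{117} ≡ 4^{5} ≡ 4 (mod 17)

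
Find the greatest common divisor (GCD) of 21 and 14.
7

Using the Euclidean algorithm:
21 = 1 × 14 + 7
14 = 2 × 7 + 0

GCD(21, 14) = 7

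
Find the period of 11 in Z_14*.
Powers of 11 mod 14: 11^1≡11, 11^2≡9, 11^3≡1. Order = 3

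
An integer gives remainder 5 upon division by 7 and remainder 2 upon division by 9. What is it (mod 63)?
M = 7 × 9 = 63. M₁ = 9, y₁ ≡ 4 (mod 7). M₂ = 7, y₂ ≡ 4 (mod 9). n = 5×9×4 + 2×7×4 ≡ 47 (mod 63). The smallest positive such number is 47.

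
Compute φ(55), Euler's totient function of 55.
40

Prime factorization: 55 = 5 × 11
Using the formula φ(n) = n × Π(1 - 1/p) for each prime factor p:
φ(55) = 55 × (1 - 1/5) × (1 - 1/11)
φ(55) = 40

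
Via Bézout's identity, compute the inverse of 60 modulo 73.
Extended GCD: 60(28) + 73(-23) = 1. So 60^(-1) ≡ 28 ≡ 28 (mod 73). Verify: 60 × 28 = 1680 ≡ 1 (mod 73)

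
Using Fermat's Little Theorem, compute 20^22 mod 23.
By Fermat's Little Theorem, 20^{22} ≡ 1 (mod 23) since 23 is prime and gcd(20, 23) = 1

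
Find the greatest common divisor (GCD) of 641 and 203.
1

Using the Euclidean algorithm:
641 = 3 × 203 + 32
203 = 6 × 32 + 11
32 = 2 × 11 + 10
11 = 1 × 10 + 1
10 = 10 × 1 + 0

GCD(641, 203) = 1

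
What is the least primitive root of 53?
2

A primitive root g modulo p has order p-1 = 52
Prime divisors of 52: [2, 13]
g is a primitive root iff g^(52/q) ≢ 1 (mod 53) for each prime divisor q
Testing small values:
  g = 2: 2^26 ≡ 52, 2^4 ≡ 16 (mod 53) → none is 1, primitive root!
The smallest primitive root is 2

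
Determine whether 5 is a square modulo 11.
By Euler's criterion: 5^{5} ≡ 1 (mod 11). Since this equals 1, 5 is a QR.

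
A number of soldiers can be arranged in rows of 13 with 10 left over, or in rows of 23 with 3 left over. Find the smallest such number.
M = 13 × 23 = 299. M₁ = 23, y₁ ≡ 4 (mod 13). M₂ = 13, y₂ ≡ 16 (mod 23). t = 10×23×4 + 3×13×16 ≡ 49 (mod 299). The smallest positive such number is 49.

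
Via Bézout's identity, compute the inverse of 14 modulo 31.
Extended GCD: 14(-11) + 31(5) = 1. So 14^(-1) ≡ 20 ≡ 20 (mod 31). Verify: 14 × 20 = 280 ≡ 1 (mod 31)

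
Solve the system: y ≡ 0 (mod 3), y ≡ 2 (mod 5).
M = 3 × 5 = 15. M₁ = 5, y₁ ≡ 2 (mod 3). M₂ = 3, y₂ ≡ 2 (mod 5). y = 0×5×2 + 2×3×2 ≡ 12 (mod 15)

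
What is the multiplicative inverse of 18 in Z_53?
18^(-1) ≡ 3 (mod 53). Verification: 18 × 3 = 54 ≡ 1 (mod 53)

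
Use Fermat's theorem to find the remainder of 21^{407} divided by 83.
64

By Fermat's Little Theorem, a^(p-1) ≡ 1 (mod p) for prime p and gcd(a, p) = 1
Here p = 83, so 21^82 ≡ 1 (mod 83)
We can reduce the exponent: 407 mod 82 = 79
So 21^407 ≡ 21^79 (mod 83)
Computing: 21^79 mod 83 = 64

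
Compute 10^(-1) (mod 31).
10^(-1) ≡ 28 (mod 31). Verification: 10 × 28 = 280 ≡ 1 (mod 31)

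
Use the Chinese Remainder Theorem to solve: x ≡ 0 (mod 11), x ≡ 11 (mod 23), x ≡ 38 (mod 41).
9878

Using the Chinese Remainder Theorem:
M = product of moduli = 10373
For equation 1: M_1 = 943, 943 ≡ 8 (mod 11), inverse of 943 mod 11 is 7 (check: 8 × 7 = 56 ≡ 1 (mod 11))
For equation 2: M_2 = 451, 451 ≡ 14 (mod 23), inverse of 451 mod 23 is 5 (check: 14 × 5 = 70 ≡ 1 (mod 23))
For equation 3: M_3 = 253, 253 ≡ 7 (mod 41), inverse of 253 mod 41 is 6 (check: 7 × 6 = 42 ≡ 1 (mod 41))
Combine: x ≡ Σ r_i×M_i×(M_i⁻¹ mod m_i) = 0×943×7 + 11×451×5 + 38×253×6 = 0 + 24805 + 57684 = 82489
82489 mod 10373 = 9878
x ≡ 9878 (mod 10373)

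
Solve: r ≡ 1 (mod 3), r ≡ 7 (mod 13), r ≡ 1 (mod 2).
M = 3 × 13 × 2 = 78. M₁ = 26, y₁ ≡ 2 (mod 3). M₂ = 6, y₂ ≡ 11 (mod 13). M₃ = 39, y₃ ≡ 1 (mod 2). r = 1×26×2 + 7×6×11 + 1×39×1 ≡ 7 (mod 78)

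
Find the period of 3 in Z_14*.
Powers of 3 mod 14: 3^1≡3, 3^2≡9, 3^3≡13, 3^4≡11, 3^5≡5, 3^6≡1. Order = 6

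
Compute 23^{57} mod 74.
43

Using successive squaring:
Binary expansion of 57: 111001
Powers of 23 mod 74 (each is the square of the previous):
  23^1 ≡ 23 (mod 74)
  23^2 ≡ 23² = 529 ≡ 11 (mod 74)
  23^4 ≡ 11² = 121 ≡ 47 (mod 74)
  23^8 ≡ 47² = 2209 ≡ 63 (mod 74)
  23^16 ≡ 63² = 3969 ≡ 47 (mod 74)
  23^32 ≡ 47² = 2209 ≡ 63 (mod 74)
57 = 32 + 16 + 8 + 1, so 23^57 = 23^32 × 23^16 × 23^8 × 23^1 ≡ 63 × 47 × 63 × 23 (mod 74)
Multiplying step by step:
  63 × 47 = 2961 ≡ 1 (mod 74)
  1 × 63 = 63 ≡ 63 (mod 74)
  63 × 23 = 1449 ≡ 43 (mod 74)
Result: 23^57 ≡ 43 (mod 74)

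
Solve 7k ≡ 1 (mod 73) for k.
7^(-1) ≡ 21 (mod 73). Verification: 7 × 21 = 147 ≡ 1 (mod 73)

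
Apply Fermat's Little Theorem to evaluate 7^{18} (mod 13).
12

By Fermat's Little Theorem, a^(p-1) ≡ 1 (mod p) for prime p and gcd(a, p) = 1
Here p = 13, so 7^12 ≡ 1 (mod 13)
We can reduce the exponent: 18 mod 12 = 6
So 7^18 ≡ 7^6 (mod 13)
Computing: 7^6 mod 13 = 12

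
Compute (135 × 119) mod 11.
5

(135 × 119) = 16065
16065 mod 11 = 5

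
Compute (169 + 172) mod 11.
0

(169 + 172) = 341
341 mod 11 = 0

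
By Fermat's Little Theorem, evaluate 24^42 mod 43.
By Fermat's Little Theorem, 24^{42} ≡ 1 (mod 43) since 43 is prime and gcd(24, 43) = 1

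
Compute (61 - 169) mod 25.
17

(61 - 169) = -108
-108 mod 25 = 17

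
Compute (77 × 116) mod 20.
12

(77 × 116) = 8932
8932 mod 20 = 12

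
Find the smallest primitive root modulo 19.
p - 1 = 18 has prime divisors 2, 3. h is a primitive root mod 19 iff h^(18/q) ≢ 1 (mod 19) for each such q.
h = 2: 2^9 ≡ 18, 2^6 ≡ 7 (mod 19); none is 1, so 2 has order 18 and is a primitive root.
The smallest primitive root mod 19 is g = 2.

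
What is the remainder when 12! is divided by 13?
By Wilson's theorem, (12)! ≡ -1 ≡ 12 (mod 13)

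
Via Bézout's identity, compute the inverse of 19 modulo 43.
Extended GCD: 19(-9) + 43(4) = 1. So 19^(-1) ≡ 34 ≡ 34 (mod 43). Verify: 19 × 34 = 646 ≡ 1 (mod 43)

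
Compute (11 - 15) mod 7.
3

(11 - 15) = -4
-4 mod 7 = 3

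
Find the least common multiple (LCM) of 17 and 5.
85

First find GCD(17, 5) using the Euclidean algorithm:
17 = 3 × 5 + 2
5 = 2 × 2 + 1
2 = 2 × 1 + 0
GCD(17, 5) = 1

LCM formula: LCM(a, b) = (a × b) / GCD(a, b)
LCM(17, 5) = (17 × 5) / 1
LCM(17, 5) = 85 / 1
LCM(17, 5) = 85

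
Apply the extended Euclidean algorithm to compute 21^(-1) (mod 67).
Extended GCD: 21(16) + 67(-5) = 1. So 21^(-1) ≡ 16 ≡ 16 (mod 67). Verify: 21 × 16 = 336 ≡ 1 (mod 67)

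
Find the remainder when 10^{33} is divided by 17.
By Fermat: 10^{16} ≡ 1 (mod 17). 33 = 2×16 + 1. So 10^{33} ≡ 10^{1} ≡ 10 (mod 17)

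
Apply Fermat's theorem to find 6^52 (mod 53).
By Fermat's Little Theorem, 6^{52} ≡ 1 (mod 53) since 53 is prime and gcd(6, 53) = 1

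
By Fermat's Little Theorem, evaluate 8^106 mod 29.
By Fermat: 8^{28} ≡ 1 (mod 29). 106 = 3×28 + 22. So 8^{106} ≡ 8^{22} ≡ 9 (mod 29)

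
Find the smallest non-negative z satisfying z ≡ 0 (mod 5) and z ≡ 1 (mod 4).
M = 5 × 4 = 20. M₁ = 4, y₁ ≡ 4 (mod 5). M₂ = 5, y₂ ≡ 1 (mod 4). z = 0×4×4 + 1×5×1 ≡ 5 (mod 20)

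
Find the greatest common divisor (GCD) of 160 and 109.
1

Using the Euclidean algorithm:
160 = 1 × 109 + 51
109 = 2 × 51 + 7
51 = 7 × 7 + 2
7 = 3 × 2 + 1
2 = 2 × 1 + 0

GCD(160, 109) = 1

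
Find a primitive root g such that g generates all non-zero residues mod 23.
p - 1 = 22 has prime divisors 2, 11. h is a primitive root mod 23 iff h^(22/q) ≢ 1 (mod 23) for each such q.
h = 2: 2^11 ≡ 1, 2^2 ≡ 4 (mod 23); 2^11 ≡ 1, so not a primitive root.
h = 3: 3^11 ≡ 1, 3^2 ≡ 9 (mod 23); 3^11 ≡ 1, so not a primitive root.
h = 4: 4^11 ≡ 1, 4^2 ≡ 16 (mod 23); 4^11 ≡ 1, so not a primitive root.
h = 5: 5^11 ≡ 22, 5^2 ≡ 2 (mod 23); none is 1, so 5 has order 22 and is a primitive root.
The smallest primitive root mod 23 is g = 5.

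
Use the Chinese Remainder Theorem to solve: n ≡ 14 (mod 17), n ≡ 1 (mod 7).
99

Using the Chinese Remainder Theorem:
M = product of moduli = 119
For equation 1: M_1 = 7, 7 ≡ 7 (mod 17), inverse of 7 mod 17 is 5 (check: 7 × 5 = 35 ≡ 1 (mod 17))
For equation 2: M_2 = 17, 17 ≡ 3 (mod 7), inverse of 17 mod 7 is 5 (check: 3 × 5 = 15 ≡ 1 (mod 7))
Combine: n ≡ Σ r_i×M_i×(M_i⁻¹ mod m_i) = 14×7×5 + 1×17×5 = 490 + 85 = 575
575 mod 119 = 99
n ≡ 99 (mod 119)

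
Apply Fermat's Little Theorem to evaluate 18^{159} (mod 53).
2

By Fermat's Little Theorem, a^(p-1) ≡ 1 (mod p) for prime p and gcd(a, p) = 1
Here p = 53, so 18^52 ≡ 1 (mod 53)
We can reduce the exponent: 159 mod 52 = 3
So 18^159 ≡ 18^3 (mod 53)
Computing: 18^3 mod 53 = 2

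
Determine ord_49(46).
Powers of 46 mod 49: 46^1≡46, 46^2≡9, 46^3≡22, 46^4≡32, 46^5≡2, 46^6≡43, 46^7≡18, 46^8≡44, 46^9≡15, 46^10≡4, 46^11≡37, 46^12≡36, 46^13≡39, 46^14≡30, 46^15≡8, 46^16≡25, 46^17≡23, 46^18≡29, 46^19≡11, 46^20≡16, 46^21≡1. Order = 21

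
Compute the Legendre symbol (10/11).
(10/11) = 10^{5} mod 11 = -1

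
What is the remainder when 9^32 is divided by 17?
Using Fermat: 9^{16} ≡ 1 (mod 17). 32 ≡ 0 (mod 16). So 9^{32} ≡ 9^{0} ≡ 1 (mod 17)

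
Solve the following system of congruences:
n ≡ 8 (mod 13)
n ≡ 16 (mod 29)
190

Using the Chinese Remainder Theorem:
M = product of moduli = 377
For equation 1: M_1 = 29, 29 ≡ 3 (mod 13), inverse of 29 mod 13 is 9 (check: 3 × 9 = 27 ≡ 1 (mod 13))
For equation 2: M_2 = 13, 13 ≡ 13 (mod 29), inverse of 13 mod 29 is 9 (check: 13 × 9 = 117 ≡ 1 (mod 29))
Combine: n ≡ Σ r_i×M_i×(M_i⁻¹ mod m_i) = 8×29×9 + 16×13×9 = 2088 + 1872 = 3960
3960 mod 377 = 190
n ≡ 190 (mod 377)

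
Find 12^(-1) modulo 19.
8

Using Extended Euclidean Algorithm:
gcd(12, 19) = 1
Bezout coefficients: 12 × 8 + 19 × -5 = 1
So 12 × 8 ≡ 1 (mod 19)
The inverse is 8 mod 19 = 8
Verification: 12 × 8 = 96 = 5 × 19 + 1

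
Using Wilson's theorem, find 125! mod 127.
(126)! = (125)! × (126) ≡ -1 (mod 127). So (125)! ≡ -1 × (126)^(-1) ≡ (-1)×(-1) = 1 (mod 127)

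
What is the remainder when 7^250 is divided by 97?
Using Fermat: 7^{96} ≡ 1 (mod 97). 250 ≡ 58 (mod 96). So 7^{250} ≡ 7^{58} ≡ 3 (mod 97)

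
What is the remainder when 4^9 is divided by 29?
9 = 8 + 1 (binary 1001). Repeated squaring mod 29: 4^1 ≡ 4; 4^2 ≡ 4² = 16 ≡ 16; 4^4 ≡ 16² = 256 ≡ 24; 4^8 ≡ 24² = 576 ≡ 25. Multiply: 4^9 = 4^8 × 4^1 ≡ 25 × 4 (mod 29): 25 × 4 = 100 ≡ 13. So 4^9 ≡ 13 (mod 29).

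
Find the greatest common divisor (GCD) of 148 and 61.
1

Using the Euclidean algorithm:
148 = 2 × 61 + 26
61 = 2 × 26 + 9
26 = 2 × 9 + 8
9 = 1 × 8 + 1
8 = 8 × 1 + 0

GCD(148, 61) = 1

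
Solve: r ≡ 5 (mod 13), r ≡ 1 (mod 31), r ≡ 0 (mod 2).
M = 13 × 31 × 2 = 806. M₁ = 62, y₁ ≡ 4 (mod 13). M₂ = 26, y₂ ≡ 6 (mod 31). M₃ = 403, y₃ ≡ 1 (mod 2). r = 5×62×4 + 1×26×6 + 0×403×1 ≡ 590 (mod 806)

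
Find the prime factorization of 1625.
5^3 × 13

Divide by primes starting from smallest:
1625 ÷ 5 = 325
325 ÷ 5 = 65
65 ÷ 5 = 13
13 ÷ 13 = 1

1625 = 5^3 × 13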